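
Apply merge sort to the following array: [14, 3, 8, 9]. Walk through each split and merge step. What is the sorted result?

Merge sort trace:

Split: [14, 3, 8, 9] -> [14, 3] and [8, 9]
  Split: [14, 3] -> [14] and [3]
  Merge: [14] + [3] -> [3, 14]
  Split: [8, 9] -> [8] and [9]
  Merge: [8] + [9] -> [8, 9]
Merge: [3, 14] + [8, 9] -> [3, 8, 9, 14]

Final sorted array: [3, 8, 9, 14]

The merge sort proceeds by recursively splitting the array and merging sorted halves.
After all merges, the sorted array is [3, 8, 9, 14].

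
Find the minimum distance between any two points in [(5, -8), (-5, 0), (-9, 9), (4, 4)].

Computing all pairwise distances among 4 points:

d((5, -8), (-5, 0)) = 12.8062
d((5, -8), (-9, 9)) = 22.0227
d((5, -8), (4, 4)) = 12.0416
d((-5, 0), (-9, 9)) = 9.8489 <-- minimum
d((-5, 0), (4, 4)) = 9.8489 <-- minimum
d((-9, 9), (4, 4)) = 13.9284

Minimum distance: 9.8489 (tie among 2 pairs: (-5, 0) and (-9, 9); (-5, 0) and (4, 4))

The minimum Euclidean distance is 9.8489. There is a tie: 2 pairs achieve this minimum — (-5, 0) and (-9, 9); (-5, 0) and (4, 4). Any of these is a valid closest pair. For 4 points, brute-force pairwise comparison is shown above. For large n, the divide-and-conquer algorithm (sort by x, recurse on halves, check the dividing strip) achieves O(n log n).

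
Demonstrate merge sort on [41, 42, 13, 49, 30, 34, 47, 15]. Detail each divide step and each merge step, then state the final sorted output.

Merge sort trace:

Split: [41, 42, 13, 49, 30, 34, 47, 15] -> [41, 42, 13, 49] and [30, 34, 47, 15]
  Split: [41, 42, 13, 49] -> [41, 42] and [13, 49]
    Split: [41, 42] -> [41] and [42]
    Merge: [41] + [42] -> [41, 42]
    Split: [13, 49] -> [13] and [49]
    Merge: [13] + [49] -> [13, 49]
  Merge: [41, 42] + [13, 49] -> [13, 41, 42, 49]
  Split: [30, 34, 47, 15] -> [30, 34] and [47, 15]
    Split: [30, 34] -> [30] and [34]
    Merge: [30] + [34] -> [30, 34]
    Split: [47, 15] -> [47] and [15]
    Merge: [47] + [15] -> [15, 47]
  Merge: [30, 34] + [15, 47] -> [15, 30, 34, 47]
Merge: [13, 41, 42, 49] + [15, 30, 34, 47] -> [13, 15, 30, 34, 41, 42, 47, 49]

Final sorted array: [13, 15, 30, 34, 41, 42, 47, 49]

The merge sort proceeds by recursively splitting the array and merging sorted halves.
After all merges, the sorted array is [13, 15, 30, 34, 41, 42, 47, 49].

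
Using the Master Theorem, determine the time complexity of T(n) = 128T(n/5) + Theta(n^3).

Master Theorem for T(n) = 128T(n/5) + O(n^3):

a = 128, b = 5, c = 3
log_b(a) = log_5(128) = 3.0147

Case 1: c = 3 < log_5(128) = 3.0147
T(n) = O(n^(log_5 128))

For T(n) = 128T(n/5) + O(n^3): log_5(128) = 3.0147. This is Case 1 of the Master Theorem (c < log_b(a), work dominated by leaves), giving O(n^(log_5 128)).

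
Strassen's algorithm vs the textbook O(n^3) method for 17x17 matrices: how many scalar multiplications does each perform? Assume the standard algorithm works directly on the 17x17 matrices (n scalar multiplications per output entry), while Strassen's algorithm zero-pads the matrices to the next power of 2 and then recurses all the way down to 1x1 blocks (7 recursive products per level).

Matrix multiplication for 17x17 matrices:

Strassen's algorithm requires power-of-2 dimensions. Pad 17x17 to 32x32 (next power of 2).

Standard algorithm: 17^3 = 4913 multiplications
Strassen's algorithm: 7^(log2(32)) = 7^5 = 16807 multiplications
Difference: 4913 - 16807 = -11894 (Strassen uses MORE here due to padding overhead — for small or just-over-power-of-2 n, padding can outweigh the per-level savings)

Standard: 4913 multiplications (17^3). Strassen: 16807 multiplications (7^5, after padding to 32x32). Strassen reduces 8 recursive multiplications to 7 at each level.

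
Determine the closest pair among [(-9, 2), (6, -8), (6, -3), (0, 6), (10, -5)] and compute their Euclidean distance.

Computing all pairwise distances among 5 points:

d((-9, 2), (6, -8)) = 18.0278
d((-9, 2), (6, -3)) = 15.8114
d((-9, 2), (0, 6)) = 9.8489
d((-9, 2), (10, -5)) = 20.2485
d((6, -8), (6, -3)) = 5.0
d((6, -8), (0, 6)) = 15.2315
d((6, -8), (10, -5)) = 5.0
d((6, -3), (0, 6)) = 10.8167
d((6, -3), (10, -5)) = 4.4721 <-- minimum
d((0, 6), (10, -5)) = 14.8661

Closest pair: (6, -3) and (10, -5) with distance 4.4721

The closest pair is (6, -3) and (10, -5) with Euclidean distance 4.4721. For 5 points, brute-force pairwise comparison is shown above. For large n, the divide-and-conquer algorithm (sort by x, recurse on halves, check the dividing strip) achieves O(n log n).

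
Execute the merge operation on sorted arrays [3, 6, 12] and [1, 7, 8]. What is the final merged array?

Merging process:

Compare 3 vs 1: take 1 from right. Merged: [1]
Compare 3 vs 7: take 3 from left. Merged: [1, 3]
Compare 6 vs 7: take 6 from left. Merged: [1, 3, 6]
Compare 12 vs 7: take 7 from right. Merged: [1, 3, 6, 7]
Compare 12 vs 8: take 8 from right. Merged: [1, 3, 6, 7, 8]
Append remaining from left: [12]. Merged: [1, 3, 6, 7, 8, 12]

Final merged array: [1, 3, 6, 7, 8, 12]
Total comparisons: 5

The merged array is [1, 3, 6, 7, 8, 12], requiring 5 comparisons. The merge step runs in O(n) time where n is the total number of elements.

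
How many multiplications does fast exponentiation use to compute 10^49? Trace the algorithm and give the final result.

Computing 10^49 by squaring (build up from 10^1; each line after the first costs one multiplication):

10^1 = 10
10^2 = (10^1)^2 = 10^2 = 100
10^3 = 10 * 10^2 = 10 * 100 = 1000
10^6 = (10^3)^2 = 1000^2 = 1000000
10^12 = (10^6)^2 = 1000000^2 = 1000000000000
10^24 = (10^12)^2 = 1000000000000^2 = 1000000000000000000000000
10^48 = (10^24)^2 = 1000000000000000000000000^2 = 1000000000000000000000000000000000000000000000000
10^49 = 10 * 10^48 = 10 * 1000000000000000000000000000000000000000000000000 = 10000000000000000000000000000000000000000000000000

Result: 10000000000000000000000000000000000000000000000000
Multiplications needed: 7 (7 lines after 10^1)

10^49 = 10000000000000000000000000000000000000000000000000. Using exponentiation by squaring, this requires 7 multiplications. The key idea: if the exponent is even, square the half-power; if odd, multiply by the base once.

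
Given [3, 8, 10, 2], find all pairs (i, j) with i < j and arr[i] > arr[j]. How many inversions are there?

Finding inversions in [3, 8, 10, 2]:

(0, 3): arr[0]=3 > arr[3]=2
(1, 3): arr[1]=8 > arr[3]=2
(2, 3): arr[2]=10 > arr[3]=2

Total inversions: 3

The array has 3 inversion(s): (0,3), (1,3), (2,3). Each pair (i,j) satisfies i < j and arr[i] > arr[j].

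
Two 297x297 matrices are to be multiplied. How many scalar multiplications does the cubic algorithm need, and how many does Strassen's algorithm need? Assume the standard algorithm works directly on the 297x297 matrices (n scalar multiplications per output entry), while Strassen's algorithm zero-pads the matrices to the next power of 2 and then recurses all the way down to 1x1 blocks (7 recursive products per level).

Matrix multiplication for 297x297 matrices:

Strassen's algorithm requires power-of-2 dimensions. Pad 297x297 to 512x512 (next power of 2).

Standard algorithm: 297^3 = 26198073 multiplications
Strassen's algorithm: 7^(log2(512)) = 7^9 = 40353607 multiplications
Difference: 26198073 - 40353607 = -14155534 (Strassen uses MORE here due to padding overhead — for small or just-over-power-of-2 n, padding can outweigh the per-level savings)

Standard: 26198073 multiplications (297^3). Strassen: 40353607 multiplications (7^9, after padding to 512x512). Strassen reduces 8 recursive multiplications to 7 at each level.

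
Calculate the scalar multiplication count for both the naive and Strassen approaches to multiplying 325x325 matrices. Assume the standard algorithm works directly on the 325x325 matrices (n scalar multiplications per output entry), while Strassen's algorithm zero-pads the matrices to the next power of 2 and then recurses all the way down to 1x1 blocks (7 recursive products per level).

Matrix multiplication for 325x325 matrices:

Strassen's algorithm requires power-of-2 dimensions. Pad 325x325 to 512x512 (next power of 2).

Standard algorithm: 325^3 = 34328125 multiplications
Strassen's algorithm: 7^(log2(512)) = 7^9 = 40353607 multiplications
Difference: 34328125 - 40353607 = -6025482 (Strassen uses MORE here due to padding overhead — for small or just-over-power-of-2 n, padding can outweigh the per-level savings)

Standard: 34328125 multiplications (325^3). Strassen: 40353607 multiplications (7^9, after padding to 512x512). Strassen reduces 8 recursive multiplications to 7 at each level.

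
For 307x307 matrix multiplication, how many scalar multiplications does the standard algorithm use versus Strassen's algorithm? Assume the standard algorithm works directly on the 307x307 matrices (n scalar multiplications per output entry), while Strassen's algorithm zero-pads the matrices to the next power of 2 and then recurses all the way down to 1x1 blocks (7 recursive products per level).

Matrix multiplication for 307x307 matrices:

Strassen's algorithm requires power-of-2 dimensions. Pad 307x307 to 512x512 (next power of 2).

Standard algorithm: 307^3 = 28934443 multiplications
Strassen's algorithm: 7^(log2(512)) = 7^9 = 40353607 multiplications
Difference: 28934443 - 40353607 = -11419164 (Strassen uses MORE here due to padding overhead — for small or just-over-power-of-2 n, padding can outweigh the per-level savings)

Standard: 28934443 multiplications (307^3). Strassen: 40353607 multiplications (7^9, after padding to 512x512). Strassen reduces 8 recursive multiplications to 7 at each level.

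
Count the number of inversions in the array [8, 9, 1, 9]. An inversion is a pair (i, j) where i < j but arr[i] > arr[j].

Finding inversions in [8, 9, 1, 9]:

(0, 2): arr[0]=8 > arr[2]=1
(1, 2): arr[1]=9 > arr[2]=1

Total inversions: 2

The array has 2 inversion(s): (0,2), (1,2). Each pair (i,j) satisfies i < j and arr[i] > arr[j].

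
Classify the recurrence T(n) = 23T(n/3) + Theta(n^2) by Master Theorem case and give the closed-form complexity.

Master Theorem for T(n) = 23T(n/3) + O(n^2):

a = 23, b = 3, c = 2
log_b(a) = log_3(23) = 2.8540

Case 1: c = 2 < log_3(23) = 2.8540
T(n) = O(n^(log_3 23))

For T(n) = 23T(n/3) + O(n^2): log_3(23) = 2.8540. This is Case 1 of the Master Theorem (c < log_b(a), work dominated by leaves), giving O(n^(log_3 23)).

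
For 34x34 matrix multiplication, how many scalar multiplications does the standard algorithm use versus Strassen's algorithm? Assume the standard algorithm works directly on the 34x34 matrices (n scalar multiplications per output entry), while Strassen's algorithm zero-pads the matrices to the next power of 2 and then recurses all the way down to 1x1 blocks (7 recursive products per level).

Matrix multiplication for 34x34 matrices:

Strassen's algorithm requires power-of-2 dimensions. Pad 34x34 to 64x64 (next power of 2).

Standard algorithm: 34^3 = 39304 multiplications
Strassen's algorithm: 7^(log2(64)) = 7^6 = 117649 multiplications
Difference: 39304 - 117649 = -78345 (Strassen uses MORE here due to padding overhead — for small or just-over-power-of-2 n, padding can outweigh the per-level savings)

Standard: 39304 multiplications (34^3). Strassen: 117649 multiplications (7^6, after padding to 64x64). Strassen reduces 8 recursive multiplications to 7 at each level.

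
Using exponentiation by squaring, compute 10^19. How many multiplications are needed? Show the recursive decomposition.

Computing 10^19 by squaring (build up from 10^1; each line after the first costs one multiplication):

10^1 = 10
10^2 = (10^1)^2 = 10^2 = 100
10^4 = (10^2)^2 = 100^2 = 10000
10^8 = (10^4)^2 = 10000^2 = 100000000
10^9 = 10 * 10^8 = 10 * 100000000 = 1000000000
10^18 = (10^9)^2 = 1000000000^2 = 1000000000000000000
10^19 = 10 * 10^18 = 10 * 1000000000000000000 = 10000000000000000000

Result: 10000000000000000000
Multiplications needed: 6 (6 lines after 10^1)

10^19 = 10000000000000000000. Using exponentiation by squaring, this requires 6 multiplications. The key idea: if the exponent is even, square the half-power; if odd, multiply by the base once.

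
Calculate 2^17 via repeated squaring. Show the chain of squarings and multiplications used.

Computing 2^17 by squaring (build up from 2^1; each line after the first costs one multiplication):

2^1 = 2
2^2 = (2^1)^2 = 2^2 = 4
2^4 = (2^2)^2 = 4^2 = 16
2^8 = (2^4)^2 = 16^2 = 256
2^16 = (2^8)^2 = 256^2 = 65536
2^17 = 2 * 2^16 = 2 * 65536 = 131072

Result: 131072
Multiplications needed: 5 (5 lines after 2^1)

2^17 = 131072. Using exponentiation by squaring, this requires 5 multiplications. The key idea: if the exponent is even, square the half-power; if odd, multiply by the base once.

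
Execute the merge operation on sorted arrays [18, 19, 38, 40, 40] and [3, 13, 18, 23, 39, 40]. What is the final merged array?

Merging process:

Compare 18 vs 3: take 3 from right. Merged: [3]
Compare 18 vs 13: take 13 from right. Merged: [3, 13]
Compare 18 vs 18: take 18 from left. Merged: [3, 13, 18]
Compare 19 vs 18: take 18 from right. Merged: [3, 13, 18, 18]
Compare 19 vs 23: take 19 from left. Merged: [3, 13, 18, 18, 19]
Compare 38 vs 23: take 23 from right. Merged: [3, 13, 18, 18, 19, 23]
Compare 38 vs 39: take 38 from left. Merged: [3, 13, 18, 18, 19, 23, 38]
Compare 40 vs 39: take 39 from right. Merged: [3, 13, 18, 18, 19, 23, 38, 39]
Compare 40 vs 40: take 40 from left. Merged: [3, 13, 18, 18, 19, 23, 38, 39, 40]
Compare 40 vs 40: take 40 from left. Merged: [3, 13, 18, 18, 19, 23, 38, 39, 40, 40]
Append remaining from right: [40]. Merged: [3, 13, 18, 18, 19, 23, 38, 39, 40, 40, 40]

Final merged array: [3, 13, 18, 18, 19, 23, 38, 39, 40, 40, 40]
Total comparisons: 10

The merged array is [3, 13, 18, 18, 19, 23, 38, 39, 40, 40, 40], requiring 10 comparisons. The merge step runs in O(n) time where n is the total number of elements.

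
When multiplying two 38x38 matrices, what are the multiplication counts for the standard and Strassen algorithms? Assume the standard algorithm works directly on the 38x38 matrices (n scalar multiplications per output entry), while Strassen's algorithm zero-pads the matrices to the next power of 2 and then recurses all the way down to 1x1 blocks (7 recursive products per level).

Matrix multiplication for 38x38 matrices:

Strassen's algorithm requires power-of-2 dimensions. Pad 38x38 to 64x64 (next power of 2).

Standard algorithm: 38^3 = 54872 multiplications
Strassen's algorithm: 7^(log2(64)) = 7^6 = 117649 multiplications
Difference: 54872 - 117649 = -62777 (Strassen uses MORE here due to padding overhead — for small or just-over-power-of-2 n, padding can outweigh the per-level savings)

Standard: 54872 multiplications (38^3). Strassen: 117649 multiplications (7^6, after padding to 64x64). Strassen reduces 8 recursive multiplications to 7 at each level.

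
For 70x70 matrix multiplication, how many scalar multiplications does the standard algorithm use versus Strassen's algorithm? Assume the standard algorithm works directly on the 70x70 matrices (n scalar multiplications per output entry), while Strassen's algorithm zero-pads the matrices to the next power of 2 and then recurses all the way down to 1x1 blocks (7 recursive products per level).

Matrix multiplication for 70x70 matrices:

Strassen's algorithm requires power-of-2 dimensions. Pad 70x70 to 128x128 (next power of 2).

Standard algorithm: 70^3 = 343000 multiplications
Strassen's algorithm: 7^(log2(128)) = 7^7 = 823543 multiplications
Difference: 343000 - 823543 = -480543 (Strassen uses MORE here due to padding overhead — for small or just-over-power-of-2 n, padding can outweigh the per-level savings)

Standard: 343000 multiplications (70^3). Strassen: 823543 multiplications (7^7, after padding to 128x128). Strassen reduces 8 recursive multiplications to 7 at each level.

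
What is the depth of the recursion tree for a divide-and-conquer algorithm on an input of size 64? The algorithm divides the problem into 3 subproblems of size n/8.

For divide and conquer with division factor 8:

Problem sizes at each level:
Level 0: 64
Level 1: 8
Level 2: 1

The root is level 0 and the size-1 base case is level 2 (the tree spans levels 0 through 2, i.e. 3 levels counting the root), so the depth is the number of divisions: log_8(64) = 2

The recursion tree depth is log_8(64) = 2. At each level, the problem size is divided by 8, so it takes 2 divisions to reduce to a base case of size 1. The algorithm makes 3 recursive calls at each level.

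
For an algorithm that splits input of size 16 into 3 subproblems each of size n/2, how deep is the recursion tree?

For divide and conquer with division factor 2:

Problem sizes at each level:
Level 0: 16
Level 1: 8
Level 2: 4
Level 3: 2
Level 4: 1

The root is level 0 and the size-1 base case is level 4 (the tree spans levels 0 through 4, i.e. 5 levels counting the root), so the depth is the number of divisions: log_2(16) = 4

The recursion tree depth is log_2(16) = 4. At each level, the problem size is divided by 2, so it takes 4 divisions to reduce to a base case of size 1. The algorithm makes 3 recursive calls at each level.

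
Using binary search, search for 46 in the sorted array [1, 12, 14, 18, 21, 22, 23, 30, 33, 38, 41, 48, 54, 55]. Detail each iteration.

Binary search for 46 in [1, 12, 14, 18, 21, 22, 23, 30, 33, 38, 41, 48, 54, 55]:

lo=0, hi=13, mid=6, arr[mid]=23 -> 23 < 46, search right half
lo=7, hi=13, mid=10, arr[mid]=41 -> 41 < 46, search right half
lo=11, hi=13, mid=12, arr[mid]=54 -> 54 > 46, search left half
lo=11, hi=11, mid=11, arr[mid]=48 -> 48 > 46, search left half
lo=11 > hi=10, target 46 not found

Binary search determines that 46 is not in the array after 4 comparisons. The search space was exhausted without finding the target.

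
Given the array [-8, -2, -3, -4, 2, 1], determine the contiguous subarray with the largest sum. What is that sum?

Using Kadane's algorithm on [-8, -2, -3, -4, 2, 1]:

Scanning through the array:
Position 1 (value -2): max_ending_here = -2, max_so_far = -2
Position 2 (value -3): max_ending_here = -3, max_so_far = -2
Position 3 (value -4): max_ending_here = -4, max_so_far = -2
Position 4 (value 2): max_ending_here = 2, max_so_far = 2
Position 5 (value 1): max_ending_here = 3, max_so_far = 3

Maximum subarray: [2, 1]
Maximum sum: 3

The maximum subarray is [2, 1] with sum 3. This subarray runs from index 4 to index 5.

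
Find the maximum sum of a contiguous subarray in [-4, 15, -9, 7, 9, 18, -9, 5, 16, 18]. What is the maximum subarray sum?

Using Kadane's algorithm on [-4, 15, -9, 7, 9, 18, -9, 5, 16, 18]:

Scanning through the array:
Position 1 (value 15): max_ending_here = 15, max_so_far = 15
Position 2 (value -9): max_ending_here = 6, max_so_far = 15
Position 3 (value 7): max_ending_here = 13, max_so_far = 15
Position 4 (value 9): max_ending_here = 22, max_so_far = 22
Position 5 (value 18): max_ending_here = 40, max_so_far = 40
Position 6 (value -9): max_ending_here = 31, max_so_far = 40
Position 7 (value 5): max_ending_here = 36, max_so_far = 40
Position 8 (value 16): max_ending_here = 52, max_so_far = 52
Position 9 (value 18): max_ending_here = 70, max_so_far = 70

Maximum subarray: [15, -9, 7, 9, 18, -9, 5, 16, 18]
Maximum sum: 70

The maximum subarray is [15, -9, 7, 9, 18, -9, 5, 16, 18] with sum 70. This subarray runs from index 1 to index 9.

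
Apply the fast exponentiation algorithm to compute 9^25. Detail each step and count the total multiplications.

Computing 9^25 by squaring (build up from 9^1; each line after the first costs one multiplication):

9^1 = 9
9^2 = (9^1)^2 = 9^2 = 81
9^3 = 9 * 9^2 = 9 * 81 = 729
9^6 = (9^3)^2 = 729^2 = 531441
9^12 = (9^6)^2 = 531441^2 = 282429536481
9^24 = (9^12)^2 = 282429536481^2 = 79766443076872509863361
9^25 = 9 * 9^24 = 9 * 79766443076872509863361 = 717897987691852588770249

Result: 717897987691852588770249
Multiplications needed: 6 (6 lines after 9^1)

9^25 = 717897987691852588770249. Using exponentiation by squaring, this requires 6 multiplications. The key idea: if the exponent is even, square the half-power; if odd, multiply by the base once.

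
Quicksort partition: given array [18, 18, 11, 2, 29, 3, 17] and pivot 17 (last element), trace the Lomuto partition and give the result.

Lomuto partition with pivot = 17:

Initial array: [18, 18, 11, 2, 29, 3, 17]

arr[0]=18 > 17: no swap
arr[1]=18 > 17: no swap
arr[2]=11 <= 17: swap with position 0, array becomes [11, 18, 18, 2, 29, 3, 17]
arr[3]=2 <= 17: swap with position 1, array becomes [11, 2, 18, 18, 29, 3, 17]
arr[4]=29 > 17: no swap
arr[5]=3 <= 17: swap with position 2, array becomes [11, 2, 3, 18, 29, 18, 17]

Place pivot at position 3: [11, 2, 3, 17, 29, 18, 18]
Pivot position: 3

After partitioning with pivot 17, the array becomes [11, 2, 3, 17, 29, 18, 18]. The pivot is placed at index 3. All elements to the left of the pivot are <= 17, and all elements to the right are > 17.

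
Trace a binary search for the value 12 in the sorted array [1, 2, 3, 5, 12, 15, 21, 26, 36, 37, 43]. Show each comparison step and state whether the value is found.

Binary search for 12 in [1, 2, 3, 5, 12, 15, 21, 26, 36, 37, 43]:

lo=0, hi=10, mid=5, arr[mid]=15 -> 15 > 12, search left half
lo=0, hi=4, mid=2, arr[mid]=3 -> 3 < 12, search right half
lo=3, hi=4, mid=3, arr[mid]=5 -> 5 < 12, search right half
lo=4, hi=4, mid=4, arr[mid]=12 -> Found target at index 4!

Binary search finds 12 at index 4 after 4 comparisons. The search repeatedly halves the search space by comparing with the middle element.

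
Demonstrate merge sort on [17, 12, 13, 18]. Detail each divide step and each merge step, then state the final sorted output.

Merge sort trace:

Split: [17, 12, 13, 18] -> [17, 12] and [13, 18]
  Split: [17, 12] -> [17] and [12]
  Merge: [17] + [12] -> [12, 17]
  Split: [13, 18] -> [13] and [18]
  Merge: [13] + [18] -> [13, 18]
Merge: [12, 17] + [13, 18] -> [12, 13, 17, 18]

Final sorted array: [12, 13, 17, 18]

The merge sort proceeds by recursively splitting the array and merging sorted halves.
After all merges, the sorted array is [12, 13, 17, 18].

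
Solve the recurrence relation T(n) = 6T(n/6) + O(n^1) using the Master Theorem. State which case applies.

Master Theorem for T(n) = 6T(n/6) + O(n^1):

a = 6, b = 6, c = 1
log_b(a) = log_6(6) = 1.0000

Case 2: c = 1 = log_6(6) = 1.0000
T(n) = O(n^1 log n) = O(n log n)

For T(n) = 6T(n/6) + O(n^1): log_6(6) = 1.0000. This is Case 2 of the Master Theorem (c = log_b(a), equal work at all levels), giving O(n log n).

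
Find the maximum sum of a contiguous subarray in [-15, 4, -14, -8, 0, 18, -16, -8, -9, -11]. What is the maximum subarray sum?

Using Kadane's algorithm on [-15, 4, -14, -8, 0, 18, -16, -8, -9, -11]:

Scanning through the array:
Position 1 (value 4): max_ending_here = 4, max_so_far = 4
Position 2 (value -14): max_ending_here = -10, max_so_far = 4
Position 3 (value -8): max_ending_here = -8, max_so_far = 4
Position 4 (value 0): max_ending_here = 0, max_so_far = 4
Position 5 (value 18): max_ending_here = 18, max_so_far = 18
Position 6 (value -16): max_ending_here = 2, max_so_far = 18
Position 7 (value -8): max_ending_here = -6, max_so_far = 18
Position 8 (value -9): max_ending_here = -9, max_so_far = 18
Position 9 (value -11): max_ending_here = -11, max_so_far = 18

Maximum subarray: [0, 18]
Maximum sum: 18

The maximum subarray is [0, 18] with sum 18. This subarray runs from index 4 to index 5.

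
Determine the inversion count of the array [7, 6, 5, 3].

Finding inversions in [7, 6, 5, 3]:

(0, 1): arr[0]=7 > arr[1]=6
(0, 2): arr[0]=7 > arr[2]=5
(0, 3): arr[0]=7 > arr[3]=3
(1, 2): arr[1]=6 > arr[2]=5
(1, 3): arr[1]=6 > arr[3]=3
(2, 3): arr[2]=5 > arr[3]=3

Total inversions: 6

The array has 6 inversion(s): (0,1), (0,2), (0,3), (1,2), (1,3), (2,3). Each pair (i,j) satisfies i < j and arr[i] > arr[j].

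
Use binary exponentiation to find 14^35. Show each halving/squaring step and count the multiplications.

Computing 14^35 by squaring (build up from 14^1; each line after the first costs one multiplication):

14^1 = 14
14^2 = (14^1)^2 = 14^2 = 196
14^4 = (14^2)^2 = 196^2 = 38416
14^8 = (14^4)^2 = 38416^2 = 1475789056
14^16 = (14^8)^2 = 1475789056^2 = 2177953337809371136
14^17 = 14 * 14^16 = 14 * 2177953337809371136 = 30491346729331195904
14^34 = (14^17)^2 = 30491346729331195904^2 = 929722225368296217729286886758826377216
14^35 = 14 * 14^34 = 14 * 929722225368296217729286886758826377216 = 13016111155156147048210016414623569281024

Result: 13016111155156147048210016414623569281024
Multiplications needed: 7 (7 lines after 14^1)

14^35 = 13016111155156147048210016414623569281024. Using exponentiation by squaring, this requires 7 multiplications. The key idea: if the exponent is even, square the half-power; if odd, multiply by the base once.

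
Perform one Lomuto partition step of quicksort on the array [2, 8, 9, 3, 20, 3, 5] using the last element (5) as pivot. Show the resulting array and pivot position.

Lomuto partition with pivot = 5:

Initial array: [2, 8, 9, 3, 20, 3, 5]

arr[0]=2 <= 5: swap with position 0, array becomes [2, 8, 9, 3, 20, 3, 5]
arr[1]=8 > 5: no swap
arr[2]=9 > 5: no swap
arr[3]=3 <= 5: swap with position 1, array becomes [2, 3, 9, 8, 20, 3, 5]
arr[4]=20 > 5: no swap
arr[5]=3 <= 5: swap with position 2, array becomes [2, 3, 3, 8, 20, 9, 5]

Place pivot at position 3: [2, 3, 3, 5, 20, 9, 8]
Pivot position: 3

After partitioning with pivot 5, the array becomes [2, 3, 3, 5, 20, 9, 8]. The pivot is placed at index 3. All elements to the left of the pivot are <= 5, and all elements to the right are > 5.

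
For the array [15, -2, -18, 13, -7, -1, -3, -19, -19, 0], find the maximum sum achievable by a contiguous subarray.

Using Kadane's algorithm on [15, -2, -18, 13, -7, -1, -3, -19, -19, 0]:

Scanning through the array:
Position 1 (value -2): max_ending_here = 13, max_so_far = 15
Position 2 (value -18): max_ending_here = -5, max_so_far = 15
Position 3 (value 13): max_ending_here = 13, max_so_far = 15
Position 4 (value -7): max_ending_here = 6, max_so_far = 15
Position 5 (value -1): max_ending_here = 5, max_so_far = 15
Position 6 (value -3): max_ending_here = 2, max_so_far = 15
Position 7 (value -19): max_ending_here = -17, max_so_far = 15
Position 8 (value -19): max_ending_here = -19, max_so_far = 15
Position 9 (value 0): max_ending_here = 0, max_so_far = 15

Maximum subarray: [15]
Maximum sum: 15

The maximum subarray is [15] with sum 15. This subarray runs from index 0 to index 0.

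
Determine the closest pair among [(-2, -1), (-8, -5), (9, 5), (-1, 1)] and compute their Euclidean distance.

Computing all pairwise distances among 4 points:

d((-2, -1), (-8, -5)) = 7.2111
d((-2, -1), (9, 5)) = 12.53
d((-2, -1), (-1, 1)) = 2.2361 <-- minimum
d((-8, -5), (9, 5)) = 19.7231
d((-8, -5), (-1, 1)) = 9.2195
d((9, 5), (-1, 1)) = 10.7703

Closest pair: (-2, -1) and (-1, 1) with distance 2.2361

The closest pair is (-2, -1) and (-1, 1) with Euclidean distance 2.2361. For 4 points, brute-force pairwise comparison is shown above. For large n, the divide-and-conquer algorithm (sort by x, recurse on halves, check the dividing strip) achieves O(n log n).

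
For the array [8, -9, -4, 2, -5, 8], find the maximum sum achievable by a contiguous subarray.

Using Kadane's algorithm on [8, -9, -4, 2, -5, 8]:

Scanning through the array:
Position 1 (value -9): max_ending_here = -1, max_so_far = 8
Position 2 (value -4): max_ending_here = -4, max_so_far = 8
Position 3 (value 2): max_ending_here = 2, max_so_far = 8
Position 4 (value -5): max_ending_here = -3, max_so_far = 8
Position 5 (value 8): max_ending_here = 8, max_so_far = 8

Maximum subarray: [8]
Maximum sum: 8

The maximum subarray is [8] with sum 8. This subarray runs from index 0 to index 0.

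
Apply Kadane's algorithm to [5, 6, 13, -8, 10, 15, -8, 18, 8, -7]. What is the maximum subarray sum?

Using Kadane's algorithm on [5, 6, 13, -8, 10, 15, -8, 18, 8, -7]:

Scanning through the array:
Position 1 (value 6): max_ending_here = 11, max_so_far = 11
Position 2 (value 13): max_ending_here = 24, max_so_far = 24
Position 3 (value -8): max_ending_here = 16, max_so_far = 24
Position 4 (value 10): max_ending_here = 26, max_so_far = 26
Position 5 (value 15): max_ending_here = 41, max_so_far = 41
Position 6 (value -8): max_ending_here = 33, max_so_far = 41
Position 7 (value 18): max_ending_here = 51, max_so_far = 51
Position 8 (value 8): max_ending_here = 59, max_so_far = 59
Position 9 (value -7): max_ending_here = 52, max_so_far = 59

Maximum subarray: [5, 6, 13, -8, 10, 15, -8, 18, 8]
Maximum sum: 59

The maximum subarray is [5, 6, 13, -8, 10, 15, -8, 18, 8] with sum 59. This subarray runs from index 0 to index 8.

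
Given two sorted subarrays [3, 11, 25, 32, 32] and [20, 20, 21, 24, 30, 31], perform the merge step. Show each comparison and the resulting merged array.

Merging process:

Compare 3 vs 20: take 3 from left. Merged: [3]
Compare 11 vs 20: take 11 from left. Merged: [3, 11]
Compare 25 vs 20: take 20 from right. Merged: [3, 11, 20]
Compare 25 vs 20: take 20 from right. Merged: [3, 11, 20, 20]
Compare 25 vs 21: take 21 from right. Merged: [3, 11, 20, 20, 21]
Compare 25 vs 24: take 24 from right. Merged: [3, 11, 20, 20, 21, 24]
Compare 25 vs 30: take 25 from left. Merged: [3, 11, 20, 20, 21, 24, 25]
Compare 32 vs 30: take 30 from right. Merged: [3, 11, 20, 20, 21, 24, 25, 30]
Compare 32 vs 31: take 31 from right. Merged: [3, 11, 20, 20, 21, 24, 25, 30, 31]
Append remaining from left: [32, 32]. Merged: [3, 11, 20, 20, 21, 24, 25, 30, 31, 32, 32]

Final merged array: [3, 11, 20, 20, 21, 24, 25, 30, 31, 32, 32]
Total comparisons: 9

The merged array is [3, 11, 20, 20, 21, 24, 25, 30, 31, 32, 32], requiring 9 comparisons. The merge step runs in O(n) time where n is the total number of elements.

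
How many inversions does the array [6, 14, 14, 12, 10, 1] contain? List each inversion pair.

Finding inversions in [6, 14, 14, 12, 10, 1]:

(0, 5): arr[0]=6 > arr[5]=1
(1, 3): arr[1]=14 > arr[3]=12
(1, 4): arr[1]=14 > arr[4]=10
(1, 5): arr[1]=14 > arr[5]=1
(2, 3): arr[2]=14 > arr[3]=12
(2, 4): arr[2]=14 > arr[4]=10
(2, 5): arr[2]=14 > arr[5]=1
(3, 4): arr[3]=12 > arr[4]=10
(3, 5): arr[3]=12 > arr[5]=1
(4, 5): arr[4]=10 > arr[5]=1

Total inversions: 10

The array has 10 inversion(s): (0,5), (1,3), (1,4), (1,5), (2,3), (2,4), (2,5), (3,4), (3,5), (4,5). Each pair (i,j) satisfies i < j and arr[i] > arr[j].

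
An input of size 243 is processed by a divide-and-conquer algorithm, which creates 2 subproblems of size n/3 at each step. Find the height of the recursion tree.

For divide and conquer with division factor 3:

Problem sizes at each level:
Level 0: 243
Level 1: 81
Level 2: 27
Level 3: 9
Level 4: 3
Level 5: 1

The root is level 0 and the size-1 base case is level 5 (the tree spans levels 0 through 5, i.e. 6 levels counting the root), so the depth is the number of divisions: log_3(243) = 5

The recursion tree depth is log_3(243) = 5. At each level, the problem size is divided by 3, so it takes 5 divisions to reduce to a base case of size 1. The algorithm makes 2 recursive calls at each level.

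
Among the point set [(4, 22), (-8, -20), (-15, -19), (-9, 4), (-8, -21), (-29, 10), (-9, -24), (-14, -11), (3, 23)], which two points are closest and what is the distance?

Computing all pairwise distances among 9 points:

d((4, 22), (-8, -20)) = 43.6807
d((4, 22), (-15, -19)) = 45.1885
d((4, 22), (-9, 4)) = 22.2036
d((4, 22), (-8, -21)) = 44.643
d((4, 22), (-29, 10)) = 35.1141
d((4, 22), (-9, -24)) = 47.8017
d((4, 22), (-14, -11)) = 37.5899
d((4, 22), (3, 23)) = 1.4142
d((-8, -20), (-15, -19)) = 7.0711
d((-8, -20), (-9, 4)) = 24.0208
d((-8, -20), (-8, -21)) = 1.0 <-- minimum
d((-8, -20), (-29, 10)) = 36.6197
d((-8, -20), (-9, -24)) = 4.1231
d((-8, -20), (-14, -11)) = 10.8167
d((-8, -20), (3, 23)) = 44.3847
d((-15, -19), (-9, 4)) = 23.7697
d((-15, -19), (-8, -21)) = 7.2801
d((-15, -19), (-29, 10)) = 32.2025
d((-15, -19), (-9, -24)) = 7.8102
d((-15, -19), (-14, -11)) = 8.0623
d((-15, -19), (3, 23)) = 45.6946
d((-9, 4), (-8, -21)) = 25.02
d((-9, 4), (-29, 10)) = 20.8806
d((-9, 4), (-9, -24)) = 28.0
d((-9, 4), (-14, -11)) = 15.8114
d((-9, 4), (3, 23)) = 22.4722
d((-8, -21), (-29, 10)) = 37.4433
d((-8, -21), (-9, -24)) = 3.1623
d((-8, -21), (-14, -11)) = 11.6619
d((-8, -21), (3, 23)) = 45.3542
d((-29, 10), (-9, -24)) = 39.4462
d((-29, 10), (-14, -11)) = 25.807
d((-29, 10), (3, 23)) = 34.5398
d((-9, -24), (-14, -11)) = 13.9284
d((-9, -24), (3, 23)) = 48.5077
d((-14, -11), (3, 23)) = 38.0132

Closest pair: (-8, -20) and (-8, -21) with distance 1.0

The closest pair is (-8, -20) and (-8, -21) with Euclidean distance 1.0. For 9 points, brute-force pairwise comparison is shown above. For large n, the divide-and-conquer algorithm (sort by x, recurse on halves, check the dividing strip) achieves O(n log n).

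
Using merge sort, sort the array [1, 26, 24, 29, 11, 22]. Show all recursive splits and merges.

Merge sort trace:

Split: [1, 26, 24, 29, 11, 22] -> [1, 26, 24] and [29, 11, 22]
  Split: [1, 26, 24] -> [1] and [26, 24]
    Split: [26, 24] -> [26] and [24]
    Merge: [26] + [24] -> [24, 26]
  Merge: [1] + [24, 26] -> [1, 24, 26]
  Split: [29, 11, 22] -> [29] and [11, 22]
    Split: [11, 22] -> [11] and [22]
    Merge: [11] + [22] -> [11, 22]
  Merge: [29] + [11, 22] -> [11, 22, 29]
Merge: [1, 24, 26] + [11, 22, 29] -> [1, 11, 22, 24, 26, 29]

Final sorted array: [1, 11, 22, 24, 26, 29]

The merge sort proceeds by recursively splitting the array and merging sorted halves.
After all merges, the sorted array is [1, 11, 22, 24, 26, 29].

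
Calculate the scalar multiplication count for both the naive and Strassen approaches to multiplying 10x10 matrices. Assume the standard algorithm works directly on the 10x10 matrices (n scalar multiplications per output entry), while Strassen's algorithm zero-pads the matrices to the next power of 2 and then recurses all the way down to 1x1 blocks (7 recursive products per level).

Matrix multiplication for 10x10 matrices:

Strassen's algorithm requires power-of-2 dimensions. Pad 10x10 to 16x16 (next power of 2).

Standard algorithm: 10^3 = 1000 multiplications
Strassen's algorithm: 7^(log2(16)) = 7^4 = 2401 multiplications
Difference: 1000 - 2401 = -1401 (Strassen uses MORE here due to padding overhead — for small or just-over-power-of-2 n, padding can outweigh the per-level savings)

Standard: 1000 multiplications (10^3). Strassen: 2401 multiplications (7^4, after padding to 16x16). Strassen reduces 8 recursive multiplications to 7 at each level.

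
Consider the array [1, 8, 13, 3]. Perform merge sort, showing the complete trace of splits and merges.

Merge sort trace:

Split: [1, 8, 13, 3] -> [1, 8] and [13, 3]
  Split: [1, 8] -> [1] and [8]
  Merge: [1] + [8] -> [1, 8]
  Split: [13, 3] -> [13] and [3]
  Merge: [13] + [3] -> [3, 13]
Merge: [1, 8] + [3, 13] -> [1, 3, 8, 13]

Final sorted array: [1, 3, 8, 13]

The merge sort proceeds by recursively splitting the array and merging sorted halves.
After all merges, the sorted array is [1, 3, 8, 13].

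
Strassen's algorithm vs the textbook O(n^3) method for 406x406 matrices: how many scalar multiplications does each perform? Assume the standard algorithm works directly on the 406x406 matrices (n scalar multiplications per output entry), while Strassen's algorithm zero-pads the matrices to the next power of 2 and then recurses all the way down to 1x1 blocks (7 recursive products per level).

Matrix multiplication for 406x406 matrices:

Strassen's algorithm requires power-of-2 dimensions. Pad 406x406 to 512x512 (next power of 2).

Standard algorithm: 406^3 = 66923416 multiplications
Strassen's algorithm: 7^(log2(512)) = 7^9 = 40353607 multiplications
Savings: 66923416 - 40353607 = 26569809 multiplications

Standard: 66923416 multiplications (406^3). Strassen: 40353607 multiplications (7^9, after padding to 512x512). Strassen reduces 8 recursive multiplications to 7 at each level.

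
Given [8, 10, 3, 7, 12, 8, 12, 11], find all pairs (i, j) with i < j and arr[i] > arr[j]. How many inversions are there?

Finding inversions in [8, 10, 3, 7, 12, 8, 12, 11]:

(0, 2): arr[0]=8 > arr[2]=3
(0, 3): arr[0]=8 > arr[3]=7
(1, 2): arr[1]=10 > arr[2]=3
(1, 3): arr[1]=10 > arr[3]=7
(1, 5): arr[1]=10 > arr[5]=8
(4, 5): arr[4]=12 > arr[5]=8
(4, 7): arr[4]=12 > arr[7]=11
(6, 7): arr[6]=12 > arr[7]=11

Total inversions: 8

The array has 8 inversion(s): (0,2), (0,3), (1,2), (1,3), (1,5), (4,5), (4,7), (6,7). Each pair (i,j) satisfies i < j and arr[i] > arr[j].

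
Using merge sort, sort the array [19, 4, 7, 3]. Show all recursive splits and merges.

Merge sort trace:

Split: [19, 4, 7, 3] -> [19, 4] and [7, 3]
  Split: [19, 4] -> [19] and [4]
  Merge: [19] + [4] -> [4, 19]
  Split: [7, 3] -> [7] and [3]
  Merge: [7] + [3] -> [3, 7]
Merge: [4, 19] + [3, 7] -> [3, 4, 7, 19]

Final sorted array: [3, 4, 7, 19]

The merge sort proceeds by recursively splitting the array and merging sorted halves.
After all merges, the sorted array is [3, 4, 7, 19].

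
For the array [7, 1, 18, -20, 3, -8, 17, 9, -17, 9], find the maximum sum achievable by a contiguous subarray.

Using Kadane's algorithm on [7, 1, 18, -20, 3, -8, 17, 9, -17, 9]:

Scanning through the array:
Position 1 (value 1): max_ending_here = 8, max_so_far = 8
Position 2 (value 18): max_ending_here = 26, max_so_far = 26
Position 3 (value -20): max_ending_here = 6, max_so_far = 26
Position 4 (value 3): max_ending_here = 9, max_so_far = 26
Position 5 (value -8): max_ending_here = 1, max_so_far = 26
Position 6 (value 17): max_ending_here = 18, max_so_far = 26
Position 7 (value 9): max_ending_here = 27, max_so_far = 27
Position 8 (value -17): max_ending_here = 10, max_so_far = 27
Position 9 (value 9): max_ending_here = 19, max_so_far = 27

Maximum subarray: [7, 1, 18, -20, 3, -8, 17, 9]
Maximum sum: 27

The maximum subarray is [7, 1, 18, -20, 3, -8, 17, 9] with sum 27. This subarray runs from index 0 to index 7.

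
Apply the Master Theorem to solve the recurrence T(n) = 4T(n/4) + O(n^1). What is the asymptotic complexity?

Master Theorem for T(n) = 4T(n/4) + O(n^1):

a = 4, b = 4, c = 1
log_b(a) = log_4(4) = 1.0000

Case 2: c = 1 = log_4(4) = 1.0000
T(n) = O(n^1 log n) = O(n log n)

For T(n) = 4T(n/4) + O(n^1): log_4(4) = 1.0000. This is Case 2 of the Master Theorem (c = log_b(a), equal work at all levels), giving O(n log n).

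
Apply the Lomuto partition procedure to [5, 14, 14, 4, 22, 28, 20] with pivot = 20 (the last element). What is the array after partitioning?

Lomuto partition with pivot = 20:

Initial array: [5, 14, 14, 4, 22, 28, 20]

arr[0]=5 <= 20: swap with position 0, array becomes [5, 14, 14, 4, 22, 28, 20]
arr[1]=14 <= 20: swap with position 1, array becomes [5, 14, 14, 4, 22, 28, 20]
arr[2]=14 <= 20: swap with position 2, array becomes [5, 14, 14, 4, 22, 28, 20]
arr[3]=4 <= 20: swap with position 3, array becomes [5, 14, 14, 4, 22, 28, 20]
arr[4]=22 > 20: no swap
arr[5]=28 > 20: no swap

Place pivot at position 4: [5, 14, 14, 4, 20, 28, 22]
Pivot position: 4

After partitioning with pivot 20, the array becomes [5, 14, 14, 4, 20, 28, 22]. The pivot is placed at index 4. All elements to the left of the pivot are <= 20, and all elements to the right are > 20.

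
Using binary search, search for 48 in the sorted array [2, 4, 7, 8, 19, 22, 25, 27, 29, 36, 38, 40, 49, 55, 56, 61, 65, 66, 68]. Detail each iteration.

Binary search for 48 in [2, 4, 7, 8, 19, 22, 25, 27, 29, 36, 38, 40, 49, 55, 56, 61, 65, 66, 68]:

lo=0, hi=18, mid=9, arr[mid]=36 -> 36 < 48, search right half
lo=10, hi=18, mid=14, arr[mid]=56 -> 56 > 48, search left half
lo=10, hi=13, mid=11, arr[mid]=40 -> 40 < 48, search right half
lo=12, hi=13, mid=12, arr[mid]=49 -> 49 > 48, search left half
lo=12 > hi=11, target 48 not found

Binary search determines that 48 is not in the array after 4 comparisons. The search space was exhausted without finding the target.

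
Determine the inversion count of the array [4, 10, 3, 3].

Finding inversions in [4, 10, 3, 3]:

(0, 2): arr[0]=4 > arr[2]=3
(0, 3): arr[0]=4 > arr[3]=3
(1, 2): arr[1]=10 > arr[2]=3
(1, 3): arr[1]=10 > arr[3]=3

Total inversions: 4

The array has 4 inversion(s): (0,2), (0,3), (1,2), (1,3). Each pair (i,j) satisfies i < j and arr[i] > arr[j].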